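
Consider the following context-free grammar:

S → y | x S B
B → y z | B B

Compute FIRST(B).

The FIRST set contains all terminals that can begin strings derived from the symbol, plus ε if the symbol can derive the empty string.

We compute FIRST(B) using the standard algorithm.
FIRST(B) = {y}
FIRST(S) = {x, y}
Therefore, FIRST(B) = {y}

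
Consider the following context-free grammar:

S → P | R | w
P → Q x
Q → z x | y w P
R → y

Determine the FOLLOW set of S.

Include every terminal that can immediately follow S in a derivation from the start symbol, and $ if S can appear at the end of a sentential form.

We compute FOLLOW(S) using the standard algorithm.
FOLLOW(S) starts with {$}.
FIRST(P) = {y, z}
FIRST(Q) = {y, z}
FIRST(R) = {y}
FIRST(S) = {w, y, z}
FOLLOW(P) = {$, x}
FOLLOW(Q) = {x}
FOLLOW(R) = {$}
FOLLOW(S) = {$}
Therefore, FOLLOW(S) = {$}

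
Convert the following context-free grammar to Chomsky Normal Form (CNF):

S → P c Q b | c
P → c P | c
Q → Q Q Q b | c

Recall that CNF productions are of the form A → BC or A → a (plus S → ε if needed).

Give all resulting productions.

TC → c; TB → b; S → c; P → c; Q → c; S → P X0; X0 → TC X1; X1 → Q TB; P → TC P; Q → Q X2; X2 → Q X3; X3 → Q TB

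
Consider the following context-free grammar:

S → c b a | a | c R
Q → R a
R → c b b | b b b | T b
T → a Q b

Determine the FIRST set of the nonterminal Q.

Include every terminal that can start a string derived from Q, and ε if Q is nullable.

We compute FIRST(Q) using the standard algorithm.
FIRST(Q) = {a, b, c}
FIRST(R) = {a, b, c}
FIRST(S) = {a, c}
FIRST(T) = {a}
Therefore, FIRST(Q) = {a, b, c}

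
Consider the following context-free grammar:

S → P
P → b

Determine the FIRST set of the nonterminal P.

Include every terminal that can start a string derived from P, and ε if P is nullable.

We compute FIRST(P) using the standard algorithm.
FIRST(P) = {b}
FIRST(S) = {b}
Therefore, FIRST(P) = {b}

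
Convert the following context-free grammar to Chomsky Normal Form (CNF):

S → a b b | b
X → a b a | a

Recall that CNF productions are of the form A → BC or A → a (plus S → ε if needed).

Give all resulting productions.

TA → a; TB → b; S → b; X → a; S → TA X0; X0 → TB TB; X → TA X1; X1 → TB TA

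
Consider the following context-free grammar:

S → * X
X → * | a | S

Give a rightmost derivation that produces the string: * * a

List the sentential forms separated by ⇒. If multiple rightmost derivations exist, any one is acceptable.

S ⇒ * X ⇒ * S ⇒ * * X ⇒ * * a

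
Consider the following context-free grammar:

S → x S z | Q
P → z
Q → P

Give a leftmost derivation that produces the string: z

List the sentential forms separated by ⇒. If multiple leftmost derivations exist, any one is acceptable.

S ⇒ Q ⇒ P ⇒ z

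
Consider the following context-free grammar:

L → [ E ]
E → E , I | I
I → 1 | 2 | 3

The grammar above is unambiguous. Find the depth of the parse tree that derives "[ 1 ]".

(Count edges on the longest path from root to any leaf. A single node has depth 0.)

3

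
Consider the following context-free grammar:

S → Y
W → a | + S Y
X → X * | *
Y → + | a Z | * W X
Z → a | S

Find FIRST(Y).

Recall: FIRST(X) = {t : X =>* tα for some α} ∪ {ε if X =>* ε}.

We compute FIRST(Y) using the standard algorithm.
FIRST(S) = {*, +, a}
FIRST(W) = {+, a}
FIRST(X) = {*}
FIRST(Y) = {*, +, a}
FIRST(Z) = {*, +, a}
Therefore, FIRST(Y) = {*, +, a}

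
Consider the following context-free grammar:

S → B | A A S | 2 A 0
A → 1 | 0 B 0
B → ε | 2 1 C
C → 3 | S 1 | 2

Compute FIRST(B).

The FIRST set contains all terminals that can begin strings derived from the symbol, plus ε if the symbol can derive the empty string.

We compute FIRST(B) using the standard algorithm.
FIRST(A) = {0, 1}
FIRST(B) = {2, ε}
FIRST(C) = {0, 1, 2, 3}
FIRST(S) = {0, 1, 2, ε}
Therefore, FIRST(B) = {2, ε}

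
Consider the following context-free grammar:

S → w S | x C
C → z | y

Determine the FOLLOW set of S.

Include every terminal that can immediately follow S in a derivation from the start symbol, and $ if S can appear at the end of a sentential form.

We compute FOLLOW(S) using the standard algorithm.
FOLLOW(S) starts with {$}.
FIRST(C) = {y, z}
FIRST(S) = {w, x}
FOLLOW(C) = {$}
FOLLOW(S) = {$}
Therefore, FOLLOW(S) = {$}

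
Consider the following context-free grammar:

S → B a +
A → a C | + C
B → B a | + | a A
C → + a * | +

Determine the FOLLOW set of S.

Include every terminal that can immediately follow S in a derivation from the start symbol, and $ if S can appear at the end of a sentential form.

We compute FOLLOW(S) using the standard algorithm.
FOLLOW(S) starts with {$}.
FIRST(A) = {+, a}
FIRST(B) = {+, a}
FIRST(C) = {+}
FIRST(S) = {+, a}
FOLLOW(A) = {a}
FOLLOW(B) = {a}
FOLLOW(C) = {a}
FOLLOW(S) = {$}
Therefore, FOLLOW(S) = {$}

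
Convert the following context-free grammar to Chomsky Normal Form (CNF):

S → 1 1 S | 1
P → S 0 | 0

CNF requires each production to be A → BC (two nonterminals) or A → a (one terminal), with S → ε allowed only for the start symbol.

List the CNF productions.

T1 → 1; S → 1; T0 → 0; P → 0; S → T1 X0; X0 → T1 S; P → S T0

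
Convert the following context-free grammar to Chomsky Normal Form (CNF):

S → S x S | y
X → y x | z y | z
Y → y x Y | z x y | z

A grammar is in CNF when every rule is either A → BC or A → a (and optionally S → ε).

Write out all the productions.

TX → x; S → y; TY → y; TZ → z; X → z; Y → z; S → S X0; X0 → TX S; X → TY TX; X → TZ TY; Y → TY X1; X1 → TX Y; Y → TZ X2; X2 → TX TY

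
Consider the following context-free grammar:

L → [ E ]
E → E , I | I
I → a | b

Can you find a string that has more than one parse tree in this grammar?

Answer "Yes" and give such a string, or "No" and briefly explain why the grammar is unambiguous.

No - the grammar is unambiguous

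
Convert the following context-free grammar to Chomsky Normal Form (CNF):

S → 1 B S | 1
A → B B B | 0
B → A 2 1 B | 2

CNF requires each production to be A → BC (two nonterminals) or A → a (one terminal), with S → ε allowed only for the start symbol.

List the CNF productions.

T1 → 1; S → 1; A → 0; T2 → 2; B → 2; S → T1 X0; X0 → B S; A → B X1; X1 → B B; B → A X2; X2 → T2 X3; X3 → T1 B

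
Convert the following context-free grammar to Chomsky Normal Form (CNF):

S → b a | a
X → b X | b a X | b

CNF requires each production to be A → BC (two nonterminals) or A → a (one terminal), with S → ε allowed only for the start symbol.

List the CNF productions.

TB → b; TA → a; S → a; X → b; S → TB TA; X → TB X; X → TB X0; X0 → TA X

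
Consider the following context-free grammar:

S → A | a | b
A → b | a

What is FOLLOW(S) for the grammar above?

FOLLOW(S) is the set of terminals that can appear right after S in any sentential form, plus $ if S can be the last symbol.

We compute FOLLOW(S) using the standard algorithm.
FOLLOW(S) starts with {$}.
FIRST(A) = {a, b}
FIRST(S) = {a, b}
FOLLOW(A) = {$}
FOLLOW(S) = {$}
Therefore, FOLLOW(S) = {$}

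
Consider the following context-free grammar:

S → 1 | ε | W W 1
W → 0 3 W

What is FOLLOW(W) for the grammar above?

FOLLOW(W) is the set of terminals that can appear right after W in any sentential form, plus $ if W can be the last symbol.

We compute FOLLOW(W) using the standard algorithm.
FOLLOW(S) starts with {$}.
FIRST(S) = {0, 1, ε}
FIRST(W) = {0}
FOLLOW(S) = {$}
FOLLOW(W) = {0, 1}
Therefore, FOLLOW(W) = {0, 1}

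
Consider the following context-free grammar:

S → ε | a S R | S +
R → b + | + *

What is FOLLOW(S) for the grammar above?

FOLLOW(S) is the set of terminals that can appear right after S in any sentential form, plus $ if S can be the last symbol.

We compute FOLLOW(S) using the standard algorithm.
FOLLOW(S) starts with {$}.
FIRST(R) = {+, b}
FIRST(S) = {+, a, ε}
FOLLOW(R) = {$, +, b}
FOLLOW(S) = {$, +, b}
Therefore, FOLLOW(S) = {$, +, b}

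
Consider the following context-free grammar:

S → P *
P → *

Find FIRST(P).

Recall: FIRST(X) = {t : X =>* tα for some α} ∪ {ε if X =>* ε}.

We compute FIRST(P) using the standard algorithm.
FIRST(P) = {*}
FIRST(S) = {*}
Therefore, FIRST(P) = {*}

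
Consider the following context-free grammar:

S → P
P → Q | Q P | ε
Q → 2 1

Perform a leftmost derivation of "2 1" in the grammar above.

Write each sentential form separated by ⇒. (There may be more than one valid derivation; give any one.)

S ⇒ P ⇒ Q P ⇒ 2 1 P ⇒ 2 1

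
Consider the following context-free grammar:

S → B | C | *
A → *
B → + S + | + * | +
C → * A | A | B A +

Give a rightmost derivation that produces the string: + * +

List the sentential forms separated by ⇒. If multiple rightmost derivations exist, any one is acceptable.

S ⇒ B ⇒ + S + ⇒ + * +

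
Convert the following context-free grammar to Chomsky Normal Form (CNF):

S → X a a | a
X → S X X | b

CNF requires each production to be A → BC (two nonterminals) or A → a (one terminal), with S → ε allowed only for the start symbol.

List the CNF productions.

TA → a; S → a; X → b; S → X X0; X0 → TA TA; X → S X1; X1 → X X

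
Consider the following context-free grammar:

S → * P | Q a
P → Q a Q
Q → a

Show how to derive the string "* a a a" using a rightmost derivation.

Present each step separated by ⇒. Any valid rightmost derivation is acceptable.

S ⇒ * P ⇒ * Q a Q ⇒ * Q a a ⇒ * a a a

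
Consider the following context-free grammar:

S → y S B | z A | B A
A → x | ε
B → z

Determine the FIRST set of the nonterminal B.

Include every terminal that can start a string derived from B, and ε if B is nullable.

We compute FIRST(B) using the standard algorithm.
FIRST(A) = {x, ε}
FIRST(B) = {z}
FIRST(S) = {y, z}
Therefore, FIRST(B) = {z}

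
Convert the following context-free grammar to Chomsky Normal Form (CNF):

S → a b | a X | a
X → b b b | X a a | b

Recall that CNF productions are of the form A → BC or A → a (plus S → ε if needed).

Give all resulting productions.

TA → a; TB → b; S → a; X → b; S → TA TB; S → TA X; X → TB X0; X0 → TB TB; X → X X1; X1 → TA TA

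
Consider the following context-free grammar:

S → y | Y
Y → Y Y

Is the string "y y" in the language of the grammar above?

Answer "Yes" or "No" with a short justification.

No - no valid derivation exists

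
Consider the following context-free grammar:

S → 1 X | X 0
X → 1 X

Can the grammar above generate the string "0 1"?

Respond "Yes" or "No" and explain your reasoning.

No - no valid derivation exists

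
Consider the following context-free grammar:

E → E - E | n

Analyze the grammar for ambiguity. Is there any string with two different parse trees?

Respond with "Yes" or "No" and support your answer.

Yes - the string 'n - n - n - n - n' has two distinct parse trees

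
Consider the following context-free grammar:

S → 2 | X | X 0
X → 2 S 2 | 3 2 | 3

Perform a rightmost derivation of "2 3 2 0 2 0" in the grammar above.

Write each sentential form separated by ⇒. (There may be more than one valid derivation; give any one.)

S ⇒ X 0 ⇒ 2 S 2 0 ⇒ 2 X 0 2 0 ⇒ 2 3 2 0 2 0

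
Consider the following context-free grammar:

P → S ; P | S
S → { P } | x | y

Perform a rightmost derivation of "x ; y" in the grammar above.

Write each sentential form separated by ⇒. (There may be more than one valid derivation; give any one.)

P ⇒ S ; P ⇒ S ; S ⇒ S ; y ⇒ x ; y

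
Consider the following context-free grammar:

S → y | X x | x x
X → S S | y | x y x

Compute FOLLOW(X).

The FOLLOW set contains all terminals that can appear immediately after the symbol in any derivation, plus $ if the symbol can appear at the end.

We compute FOLLOW(X) using the standard algorithm.
FOLLOW(S) starts with {$}.
FIRST(S) = {x, y}
FIRST(X) = {x, y}
FOLLOW(S) = {$, x, y}
FOLLOW(X) = {x}
Therefore, FOLLOW(X) = {x}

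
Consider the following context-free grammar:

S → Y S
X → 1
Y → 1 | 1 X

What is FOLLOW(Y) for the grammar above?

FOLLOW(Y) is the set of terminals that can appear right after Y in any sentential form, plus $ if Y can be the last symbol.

We compute FOLLOW(Y) using the standard algorithm.
FOLLOW(S) starts with {$}.
FIRST(S) = {1}
FIRST(X) = {1}
FIRST(Y) = {1}
FOLLOW(S) = {$}
FOLLOW(X) = {1}
FOLLOW(Y) = {1}
Therefore, FOLLOW(Y) = {1}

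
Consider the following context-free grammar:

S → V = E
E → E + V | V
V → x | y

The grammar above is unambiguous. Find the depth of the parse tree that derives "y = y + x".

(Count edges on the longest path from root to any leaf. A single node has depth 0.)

4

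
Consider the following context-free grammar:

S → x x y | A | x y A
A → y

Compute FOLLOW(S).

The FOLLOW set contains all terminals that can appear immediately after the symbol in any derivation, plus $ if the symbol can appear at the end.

We compute FOLLOW(S) using the standard algorithm.
FOLLOW(S) starts with {$}.
FIRST(A) = {y}
FIRST(S) = {x, y}
FOLLOW(A) = {$}
FOLLOW(S) = {$}
Therefore, FOLLOW(S) = {$}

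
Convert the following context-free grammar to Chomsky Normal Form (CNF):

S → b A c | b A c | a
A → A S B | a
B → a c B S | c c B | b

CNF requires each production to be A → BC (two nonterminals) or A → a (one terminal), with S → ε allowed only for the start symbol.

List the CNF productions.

TB → b; TC → c; S → a; A → a; TA → a; B → b; S → TB X0; X0 → A TC; S → TB X1; X1 → A TC; A → A X2; X2 → S B; B → TA X3; X3 → TC X4; X4 → B S; B → TC X5; X5 → TC B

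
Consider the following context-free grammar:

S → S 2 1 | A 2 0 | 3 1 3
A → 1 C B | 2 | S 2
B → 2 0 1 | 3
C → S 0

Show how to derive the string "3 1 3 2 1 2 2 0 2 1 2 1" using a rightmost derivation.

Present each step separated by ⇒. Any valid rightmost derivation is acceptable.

S ⇒ S 2 1 ⇒ S 2 1 2 1 ⇒ A 2 0 2 1 2 1 ⇒ S 2 2 0 2 1 2 1 ⇒ S 2 1 2 2 0 2 1 2 1 ⇒ 3 1 3 2 1 2 2 0 2 1 2 1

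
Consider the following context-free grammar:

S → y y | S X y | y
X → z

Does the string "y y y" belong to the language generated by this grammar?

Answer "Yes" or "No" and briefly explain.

No - no valid derivation exists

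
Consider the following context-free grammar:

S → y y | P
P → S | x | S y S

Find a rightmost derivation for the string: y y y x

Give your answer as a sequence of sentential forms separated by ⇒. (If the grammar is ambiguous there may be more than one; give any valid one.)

S ⇒ P ⇒ S y S ⇒ S y P ⇒ S y x ⇒ y y y x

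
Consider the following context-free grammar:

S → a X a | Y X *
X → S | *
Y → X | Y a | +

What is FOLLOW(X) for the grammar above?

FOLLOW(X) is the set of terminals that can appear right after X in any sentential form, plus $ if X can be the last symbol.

We compute FOLLOW(X) using the standard algorithm.
FOLLOW(S) starts with {$}.
FIRST(S) = {*, +, a}
FIRST(X) = {*, +, a}
FIRST(Y) = {*, +, a}
FOLLOW(S) = {$, *, +, a}
FOLLOW(X) = {*, +, a}
FOLLOW(Y) = {*, +, a}
Therefore, FOLLOW(X) = {*, +, a}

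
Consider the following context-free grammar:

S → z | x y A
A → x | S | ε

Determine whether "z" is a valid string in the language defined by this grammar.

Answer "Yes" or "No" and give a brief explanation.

Yes - a valid derivation exists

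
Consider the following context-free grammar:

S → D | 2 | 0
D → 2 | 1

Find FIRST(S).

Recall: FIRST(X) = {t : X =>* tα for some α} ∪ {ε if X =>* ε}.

We compute FIRST(S) using the standard algorithm.
FIRST(D) = {1, 2}
FIRST(S) = {0, 1, 2}
Therefore, FIRST(S) = {0, 1, 2}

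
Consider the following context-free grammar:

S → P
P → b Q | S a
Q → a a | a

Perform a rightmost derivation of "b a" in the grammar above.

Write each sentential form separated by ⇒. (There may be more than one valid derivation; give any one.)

S ⇒ P ⇒ b Q ⇒ b a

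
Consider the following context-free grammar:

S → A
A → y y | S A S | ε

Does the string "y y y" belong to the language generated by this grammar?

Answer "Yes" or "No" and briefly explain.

No - no valid derivation exists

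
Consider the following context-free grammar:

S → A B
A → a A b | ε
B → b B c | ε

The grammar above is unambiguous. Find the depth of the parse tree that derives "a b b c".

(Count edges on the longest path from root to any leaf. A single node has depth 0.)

3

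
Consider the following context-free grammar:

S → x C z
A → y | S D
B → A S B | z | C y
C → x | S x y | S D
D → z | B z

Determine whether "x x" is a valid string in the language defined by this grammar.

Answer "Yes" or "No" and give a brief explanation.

No - no valid derivation exists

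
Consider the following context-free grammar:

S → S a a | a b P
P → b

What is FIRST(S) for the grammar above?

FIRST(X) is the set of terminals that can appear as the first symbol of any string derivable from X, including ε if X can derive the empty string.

We compute FIRST(S) using the standard algorithm.
FIRST(P) = {b}
FIRST(S) = {a}
Therefore, FIRST(S) = {a}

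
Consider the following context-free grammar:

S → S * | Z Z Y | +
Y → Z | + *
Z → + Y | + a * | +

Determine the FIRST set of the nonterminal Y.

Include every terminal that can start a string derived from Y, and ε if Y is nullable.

We compute FIRST(Y) using the standard algorithm.
FIRST(S) = {+}
FIRST(Y) = {+}
FIRST(Z) = {+}
Therefore, FIRST(Y) = {+}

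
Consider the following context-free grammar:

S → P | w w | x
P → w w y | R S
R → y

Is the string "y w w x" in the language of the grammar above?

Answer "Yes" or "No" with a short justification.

No - no valid derivation exists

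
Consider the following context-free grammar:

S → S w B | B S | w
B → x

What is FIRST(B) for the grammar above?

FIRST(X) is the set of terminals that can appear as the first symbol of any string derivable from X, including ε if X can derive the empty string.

We compute FIRST(B) using the standard algorithm.
FIRST(B) = {x}
FIRST(S) = {w, x}
Therefore, FIRST(B) = {x}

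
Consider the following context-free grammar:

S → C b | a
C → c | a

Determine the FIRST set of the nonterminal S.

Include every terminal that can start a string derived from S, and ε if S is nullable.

We compute FIRST(S) using the standard algorithm.
FIRST(C) = {a, c}
FIRST(S) = {a, c}
Therefore, FIRST(S) = {a, c}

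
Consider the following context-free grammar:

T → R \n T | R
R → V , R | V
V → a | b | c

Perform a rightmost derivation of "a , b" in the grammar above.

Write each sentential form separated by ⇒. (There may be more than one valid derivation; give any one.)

T ⇒ R ⇒ V , R ⇒ V , V ⇒ V , b ⇒ a , b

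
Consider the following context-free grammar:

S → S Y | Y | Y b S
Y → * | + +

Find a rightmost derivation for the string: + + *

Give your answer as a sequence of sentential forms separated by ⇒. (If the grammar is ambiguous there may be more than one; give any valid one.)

S ⇒ S Y ⇒ S * ⇒ Y * ⇒ + + *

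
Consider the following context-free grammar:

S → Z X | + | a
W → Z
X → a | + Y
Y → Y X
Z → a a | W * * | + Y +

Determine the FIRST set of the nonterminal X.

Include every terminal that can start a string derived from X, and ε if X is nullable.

We compute FIRST(X) using the standard algorithm.
FIRST(S) = {+, a}
FIRST(W) = {+, a}
FIRST(X) = {+, a}
FIRST(Y) = {}
FIRST(Z) = {+, a}
Therefore, FIRST(X) = {+, a}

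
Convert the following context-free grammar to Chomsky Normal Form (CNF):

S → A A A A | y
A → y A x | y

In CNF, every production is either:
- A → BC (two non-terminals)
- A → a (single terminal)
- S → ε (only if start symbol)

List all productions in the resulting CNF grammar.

S → y; TY → y; TX → x; A → y; S → A X0; X0 → A X1; X1 → A A; A → TY X2; X2 → A TX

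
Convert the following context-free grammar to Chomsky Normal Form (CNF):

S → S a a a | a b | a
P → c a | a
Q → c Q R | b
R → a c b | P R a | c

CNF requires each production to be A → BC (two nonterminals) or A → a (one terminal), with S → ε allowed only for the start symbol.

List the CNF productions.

TA → a; TB → b; S → a; TC → c; P → a; Q → b; R → c; S → S X0; X0 → TA X1; X1 → TA TA; S → TA TB; P → TC TA; Q → TC X2; X2 → Q R; R → TA X3; X3 → TC TB; R → P X4; X4 → R TA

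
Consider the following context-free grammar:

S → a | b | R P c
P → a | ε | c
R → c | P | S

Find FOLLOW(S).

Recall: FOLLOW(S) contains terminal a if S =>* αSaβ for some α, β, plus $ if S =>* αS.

We compute FOLLOW(S) using the standard algorithm.
FOLLOW(S) starts with {$}.
FIRST(P) = {a, c, ε}
FIRST(R) = {a, b, c, ε}
FIRST(S) = {a, b, c}
FOLLOW(P) = {a, c}
FOLLOW(R) = {a, c}
FOLLOW(S) = {$, a, c}
Therefore, FOLLOW(S) = {$, a, c}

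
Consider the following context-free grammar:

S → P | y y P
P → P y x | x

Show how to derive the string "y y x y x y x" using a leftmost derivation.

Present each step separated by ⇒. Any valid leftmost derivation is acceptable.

S ⇒ y y P ⇒ y y P y x ⇒ y y P y x y x ⇒ y y x y x y x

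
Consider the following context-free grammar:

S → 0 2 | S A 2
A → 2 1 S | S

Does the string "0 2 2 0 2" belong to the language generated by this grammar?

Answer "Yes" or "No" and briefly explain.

No - no valid derivation exists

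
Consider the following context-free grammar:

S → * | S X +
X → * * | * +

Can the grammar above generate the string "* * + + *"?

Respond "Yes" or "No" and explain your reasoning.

No - no valid derivation exists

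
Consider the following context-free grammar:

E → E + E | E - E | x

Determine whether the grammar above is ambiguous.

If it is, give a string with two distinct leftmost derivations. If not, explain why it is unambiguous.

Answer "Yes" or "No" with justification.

Yes - the string 'x + x + x + x + x' has two distinct leftmost derivations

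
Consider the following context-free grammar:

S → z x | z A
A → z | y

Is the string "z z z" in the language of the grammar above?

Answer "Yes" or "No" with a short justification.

No - no valid derivation exists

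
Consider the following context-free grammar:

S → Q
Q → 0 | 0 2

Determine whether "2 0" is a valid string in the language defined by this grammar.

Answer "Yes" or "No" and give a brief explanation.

No - no valid derivation exists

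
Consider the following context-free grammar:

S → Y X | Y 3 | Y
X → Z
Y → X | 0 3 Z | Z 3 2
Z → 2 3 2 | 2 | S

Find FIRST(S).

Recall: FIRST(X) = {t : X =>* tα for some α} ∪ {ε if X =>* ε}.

We compute FIRST(S) using the standard algorithm.
FIRST(S) = {0, 2}
FIRST(X) = {0, 2}
FIRST(Y) = {0, 2}
FIRST(Z) = {0, 2}
Therefore, FIRST(S) = {0, 2}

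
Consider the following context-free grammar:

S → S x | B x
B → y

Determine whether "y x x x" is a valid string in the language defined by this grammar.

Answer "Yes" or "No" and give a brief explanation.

Yes - a valid derivation exists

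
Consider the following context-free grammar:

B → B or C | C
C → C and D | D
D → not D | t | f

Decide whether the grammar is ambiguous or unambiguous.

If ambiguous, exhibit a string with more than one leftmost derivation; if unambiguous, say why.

Unambiguous - every string in the language has a unique leftmost derivation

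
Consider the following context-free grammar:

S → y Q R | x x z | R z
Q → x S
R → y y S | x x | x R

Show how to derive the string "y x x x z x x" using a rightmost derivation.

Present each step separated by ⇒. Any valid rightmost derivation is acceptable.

S ⇒ y Q R ⇒ y Q x x ⇒ y x S x x ⇒ y x x x z x x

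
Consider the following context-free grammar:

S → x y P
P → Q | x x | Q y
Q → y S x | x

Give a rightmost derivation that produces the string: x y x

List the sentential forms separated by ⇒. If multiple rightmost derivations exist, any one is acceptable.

S ⇒ x y P ⇒ x y Q ⇒ x y x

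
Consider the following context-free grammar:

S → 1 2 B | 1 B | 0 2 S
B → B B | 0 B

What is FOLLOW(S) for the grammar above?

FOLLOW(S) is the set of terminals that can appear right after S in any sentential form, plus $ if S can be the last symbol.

We compute FOLLOW(S) using the standard algorithm.
FOLLOW(S) starts with {$}.
FIRST(B) = {0}
FIRST(S) = {0, 1}
FOLLOW(B) = {$, 0}
FOLLOW(S) = {$}
Therefore, FOLLOW(S) = {$}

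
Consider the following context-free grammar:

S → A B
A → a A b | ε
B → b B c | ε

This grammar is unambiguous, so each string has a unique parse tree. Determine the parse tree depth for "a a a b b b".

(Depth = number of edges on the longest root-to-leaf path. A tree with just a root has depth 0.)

5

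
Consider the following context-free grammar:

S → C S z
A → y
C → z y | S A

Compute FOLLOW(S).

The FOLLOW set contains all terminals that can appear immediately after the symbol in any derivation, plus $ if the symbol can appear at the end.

We compute FOLLOW(S) using the standard algorithm.
FOLLOW(S) starts with {$}.
FIRST(A) = {y}
FIRST(C) = {z}
FIRST(S) = {z}
FOLLOW(A) = {z}
FOLLOW(C) = {z}
FOLLOW(S) = {$, y, z}
Therefore, FOLLOW(S) = {$, y, z}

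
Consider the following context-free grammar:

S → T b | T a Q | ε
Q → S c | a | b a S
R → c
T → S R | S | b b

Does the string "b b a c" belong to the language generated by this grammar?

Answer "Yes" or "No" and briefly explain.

Yes - a valid derivation exists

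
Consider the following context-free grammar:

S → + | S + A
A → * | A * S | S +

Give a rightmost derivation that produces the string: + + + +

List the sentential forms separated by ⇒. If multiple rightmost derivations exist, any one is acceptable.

S ⇒ S + A ⇒ S + S + ⇒ S + + + ⇒ + + + +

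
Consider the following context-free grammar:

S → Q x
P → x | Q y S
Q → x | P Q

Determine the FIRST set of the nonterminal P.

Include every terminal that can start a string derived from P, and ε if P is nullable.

We compute FIRST(P) using the standard algorithm.
FIRST(P) = {x}
FIRST(Q) = {x}
FIRST(S) = {x}
Therefore, FIRST(P) = {x}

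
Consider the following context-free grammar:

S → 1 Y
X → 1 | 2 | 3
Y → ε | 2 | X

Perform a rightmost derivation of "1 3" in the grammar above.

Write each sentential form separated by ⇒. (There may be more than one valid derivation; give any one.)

S ⇒ 1 Y ⇒ 1 X ⇒ 1 3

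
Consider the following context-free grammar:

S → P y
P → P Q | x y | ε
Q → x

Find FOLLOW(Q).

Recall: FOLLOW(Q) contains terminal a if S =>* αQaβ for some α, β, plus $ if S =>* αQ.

We compute FOLLOW(Q) using the standard algorithm.
FOLLOW(S) starts with {$}.
FIRST(P) = {x, ε}
FIRST(Q) = {x}
FIRST(S) = {x, y}
FOLLOW(P) = {x, y}
FOLLOW(Q) = {x, y}
FOLLOW(S) = {$}
Therefore, FOLLOW(Q) = {x, y}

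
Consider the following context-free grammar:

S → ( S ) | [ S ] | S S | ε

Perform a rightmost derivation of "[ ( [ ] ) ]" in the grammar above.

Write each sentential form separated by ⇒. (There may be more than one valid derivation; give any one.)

S ⇒ [ S ] ⇒ [ ( S ) ] ⇒ [ ( [ S ] ) ] ⇒ [ ( [ ] ) ]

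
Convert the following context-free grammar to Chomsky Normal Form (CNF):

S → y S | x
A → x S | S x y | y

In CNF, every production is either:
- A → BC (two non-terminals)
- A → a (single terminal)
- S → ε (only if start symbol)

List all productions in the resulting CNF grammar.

TY → y; S → x; TX → x; A → y; S → TY S; A → TX S; A → S X0; X0 → TX TY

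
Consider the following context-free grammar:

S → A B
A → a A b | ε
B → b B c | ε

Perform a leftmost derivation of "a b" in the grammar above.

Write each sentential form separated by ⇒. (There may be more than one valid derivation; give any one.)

S ⇒ A B ⇒ a A b B ⇒ a b B ⇒ a b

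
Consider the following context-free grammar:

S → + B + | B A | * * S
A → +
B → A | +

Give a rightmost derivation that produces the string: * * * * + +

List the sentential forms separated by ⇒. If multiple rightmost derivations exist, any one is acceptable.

S ⇒ * * S ⇒ * * * * S ⇒ * * * * B A ⇒ * * * * B + ⇒ * * * * + +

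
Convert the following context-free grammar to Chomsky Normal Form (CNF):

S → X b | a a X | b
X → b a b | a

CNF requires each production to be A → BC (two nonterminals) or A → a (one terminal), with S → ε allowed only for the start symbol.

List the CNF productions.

TB → b; TA → a; S → b; X → a; S → X TB; S → TA X0; X0 → TA X; X → TB X1; X1 → TA TB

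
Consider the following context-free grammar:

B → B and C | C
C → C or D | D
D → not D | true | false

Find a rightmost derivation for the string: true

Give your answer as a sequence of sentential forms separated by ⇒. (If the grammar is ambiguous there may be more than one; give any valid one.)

B ⇒ C ⇒ D ⇒ true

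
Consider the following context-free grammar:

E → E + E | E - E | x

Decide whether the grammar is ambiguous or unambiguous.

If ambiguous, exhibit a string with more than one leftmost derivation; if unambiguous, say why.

Ambiguous - the string 'x - x + x + x + x - x' has two distinct leftmost derivations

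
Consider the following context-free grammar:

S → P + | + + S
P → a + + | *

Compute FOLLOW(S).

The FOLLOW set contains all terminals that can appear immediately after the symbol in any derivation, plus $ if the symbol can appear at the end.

We compute FOLLOW(S) using the standard algorithm.
FOLLOW(S) starts with {$}.
FIRST(P) = {*, a}
FIRST(S) = {*, +, a}
FOLLOW(P) = {+}
FOLLOW(S) = {$}
Therefore, FOLLOW(S) = {$}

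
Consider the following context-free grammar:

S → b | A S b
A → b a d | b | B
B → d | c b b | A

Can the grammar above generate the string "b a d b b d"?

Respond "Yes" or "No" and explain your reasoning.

No - no valid derivation exists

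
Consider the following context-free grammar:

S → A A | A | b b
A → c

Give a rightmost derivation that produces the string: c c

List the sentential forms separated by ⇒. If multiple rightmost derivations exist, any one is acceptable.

S ⇒ A A ⇒ A c ⇒ c c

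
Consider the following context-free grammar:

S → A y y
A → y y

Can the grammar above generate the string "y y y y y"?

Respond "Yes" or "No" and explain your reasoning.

No - no valid derivation exists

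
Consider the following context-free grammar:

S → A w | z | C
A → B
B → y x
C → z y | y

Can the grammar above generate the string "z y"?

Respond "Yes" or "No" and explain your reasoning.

Yes - a valid derivation exists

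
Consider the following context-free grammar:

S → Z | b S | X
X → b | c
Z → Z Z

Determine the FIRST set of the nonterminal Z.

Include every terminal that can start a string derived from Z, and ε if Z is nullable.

We compute FIRST(Z) using the standard algorithm.
FIRST(S) = {b, c}
FIRST(X) = {b, c}
FIRST(Z) = {}
Therefore, FIRST(Z) = {}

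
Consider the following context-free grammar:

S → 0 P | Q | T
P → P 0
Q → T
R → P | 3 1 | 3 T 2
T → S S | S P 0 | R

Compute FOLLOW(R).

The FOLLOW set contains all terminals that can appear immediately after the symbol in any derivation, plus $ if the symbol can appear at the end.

We compute FOLLOW(R) using the standard algorithm.
FOLLOW(S) starts with {$}.
FIRST(P) = {}
FIRST(Q) = {0, 3}
FIRST(R) = {3}
FIRST(S) = {0, 3}
FIRST(T) = {0, 3}
FOLLOW(P) = {$, 0, 2, 3}
FOLLOW(Q) = {$, 0, 2, 3}
FOLLOW(R) = {$, 0, 2, 3}
FOLLOW(S) = {$, 0, 2, 3}
FOLLOW(T) = {$, 0, 2, 3}
Therefore, FOLLOW(R) = {$, 0, 2, 3}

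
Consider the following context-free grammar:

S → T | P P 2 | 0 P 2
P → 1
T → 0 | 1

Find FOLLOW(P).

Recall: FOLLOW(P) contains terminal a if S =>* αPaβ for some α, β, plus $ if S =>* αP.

We compute FOLLOW(P) using the standard algorithm.
FOLLOW(S) starts with {$}.
FIRST(P) = {1}
FIRST(S) = {0, 1}
FIRST(T) = {0, 1}
FOLLOW(P) = {1, 2}
FOLLOW(S) = {$}
FOLLOW(T) = {$}
Therefore, FOLLOW(P) = {1, 2}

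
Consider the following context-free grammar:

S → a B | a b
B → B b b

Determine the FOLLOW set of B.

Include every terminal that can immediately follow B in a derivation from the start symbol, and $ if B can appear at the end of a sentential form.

We compute FOLLOW(B) using the standard algorithm.
FOLLOW(S) starts with {$}.
FIRST(B) = {}
FIRST(S) = {a}
FOLLOW(B) = {$, b}
FOLLOW(S) = {$}
Therefore, FOLLOW(B) = {$, b}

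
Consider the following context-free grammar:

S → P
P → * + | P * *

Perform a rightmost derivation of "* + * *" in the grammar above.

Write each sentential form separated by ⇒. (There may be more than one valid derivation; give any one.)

S ⇒ P ⇒ P * * ⇒ * + * *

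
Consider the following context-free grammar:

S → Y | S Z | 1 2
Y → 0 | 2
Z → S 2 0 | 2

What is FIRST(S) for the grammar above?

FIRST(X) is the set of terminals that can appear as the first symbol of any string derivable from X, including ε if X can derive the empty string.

We compute FIRST(S) using the standard algorithm.
FIRST(S) = {0, 1, 2}
FIRST(Y) = {0, 2}
FIRST(Z) = {0, 1, 2}
Therefore, FIRST(S) = {0, 1, 2}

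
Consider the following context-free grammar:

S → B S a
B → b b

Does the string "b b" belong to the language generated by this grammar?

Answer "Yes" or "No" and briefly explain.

No - no valid derivation exists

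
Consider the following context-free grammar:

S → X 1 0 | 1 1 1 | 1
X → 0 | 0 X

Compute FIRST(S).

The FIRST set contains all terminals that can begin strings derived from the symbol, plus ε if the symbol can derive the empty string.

We compute FIRST(S) using the standard algorithm.
FIRST(S) = {0, 1}
FIRST(X) = {0}
Therefore, FIRST(S) = {0, 1}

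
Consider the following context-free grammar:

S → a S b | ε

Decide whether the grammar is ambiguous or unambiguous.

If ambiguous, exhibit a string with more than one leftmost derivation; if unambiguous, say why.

Unambiguous - every string in the language has a unique leftmost derivation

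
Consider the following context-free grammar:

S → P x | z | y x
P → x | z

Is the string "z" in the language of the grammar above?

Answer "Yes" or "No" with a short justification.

Yes - a valid derivation exists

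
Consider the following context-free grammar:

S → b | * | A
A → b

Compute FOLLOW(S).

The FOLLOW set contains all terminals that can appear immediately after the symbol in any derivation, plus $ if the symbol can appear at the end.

We compute FOLLOW(S) using the standard algorithm.
FOLLOW(S) starts with {$}.
FIRST(A) = {b}
FIRST(S) = {*, b}
FOLLOW(A) = {$}
FOLLOW(S) = {$}
Therefore, FOLLOW(S) = {$}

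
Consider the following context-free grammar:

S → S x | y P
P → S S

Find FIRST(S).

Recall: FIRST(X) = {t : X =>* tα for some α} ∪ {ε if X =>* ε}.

We compute FIRST(S) using the standard algorithm.
FIRST(P) = {y}
FIRST(S) = {y}
Therefore, FIRST(S) = {y}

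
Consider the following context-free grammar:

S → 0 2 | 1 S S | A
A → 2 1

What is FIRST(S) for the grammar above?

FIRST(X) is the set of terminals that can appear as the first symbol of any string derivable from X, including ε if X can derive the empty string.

We compute FIRST(S) using the standard algorithm.
FIRST(A) = {2}
FIRST(S) = {0, 1, 2}
Therefore, FIRST(S) = {0, 1, 2}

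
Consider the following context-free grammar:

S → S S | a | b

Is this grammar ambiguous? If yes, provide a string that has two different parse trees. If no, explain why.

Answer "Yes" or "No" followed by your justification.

Yes - the string 'a b a a' has two distinct leftmost derivations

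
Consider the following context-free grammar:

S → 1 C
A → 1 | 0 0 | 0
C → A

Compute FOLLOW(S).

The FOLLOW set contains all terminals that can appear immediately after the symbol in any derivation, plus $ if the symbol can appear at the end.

We compute FOLLOW(S) using the standard algorithm.
FOLLOW(S) starts with {$}.
FIRST(A) = {0, 1}
FIRST(C) = {0, 1}
FIRST(S) = {1}
FOLLOW(A) = {$}
FOLLOW(C) = {$}
FOLLOW(S) = {$}
Therefore, FOLLOW(S) = {$}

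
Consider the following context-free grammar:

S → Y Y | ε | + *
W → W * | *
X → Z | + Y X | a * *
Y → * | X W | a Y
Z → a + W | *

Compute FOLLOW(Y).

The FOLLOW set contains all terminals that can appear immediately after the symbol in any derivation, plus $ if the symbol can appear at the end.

We compute FOLLOW(Y) using the standard algorithm.
FOLLOW(S) starts with {$}.
FIRST(S) = {*, +, a, ε}
FIRST(W) = {*}
FIRST(X) = {*, +, a}
FIRST(Y) = {*, +, a}
FIRST(Z) = {*, a}
FOLLOW(S) = {$}
FOLLOW(W) = {$, *, +, a}
FOLLOW(X) = {*}
FOLLOW(Y) = {$, *, +, a}
FOLLOW(Z) = {*}
Therefore, FOLLOW(Y) = {$, *, +, a}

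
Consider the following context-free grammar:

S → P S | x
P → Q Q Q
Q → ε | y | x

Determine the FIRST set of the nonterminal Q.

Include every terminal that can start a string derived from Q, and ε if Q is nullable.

We compute FIRST(Q) using the standard algorithm.
FIRST(P) = {x, y, ε}
FIRST(Q) = {x, y, ε}
FIRST(S) = {x, y}
Therefore, FIRST(Q) = {x, y, ε}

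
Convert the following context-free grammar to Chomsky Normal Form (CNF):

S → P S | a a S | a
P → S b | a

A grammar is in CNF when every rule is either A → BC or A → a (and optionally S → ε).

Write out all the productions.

TA → a; S → a; TB → b; P → a; S → P S; S → TA X0; X0 → TA S; P → S TB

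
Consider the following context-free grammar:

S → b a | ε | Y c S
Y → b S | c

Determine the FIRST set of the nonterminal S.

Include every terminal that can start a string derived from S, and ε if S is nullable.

We compute FIRST(S) using the standard algorithm.
FIRST(S) = {b, c, ε}
FIRST(Y) = {b, c}
Therefore, FIRST(S) = {b, c, ε}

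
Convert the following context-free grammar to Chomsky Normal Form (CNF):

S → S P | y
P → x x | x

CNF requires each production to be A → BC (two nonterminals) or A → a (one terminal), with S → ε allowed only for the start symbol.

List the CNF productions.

S → y; TX → x; P → x; S → S P; P → TX TX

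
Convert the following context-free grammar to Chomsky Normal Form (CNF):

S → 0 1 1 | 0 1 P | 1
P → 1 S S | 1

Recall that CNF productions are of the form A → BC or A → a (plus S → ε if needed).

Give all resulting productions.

T0 → 0; T1 → 1; S → 1; P → 1; S → T0 X0; X0 → T1 T1; S → T0 X1; X1 → T1 P; P → T1 X2; X2 → S S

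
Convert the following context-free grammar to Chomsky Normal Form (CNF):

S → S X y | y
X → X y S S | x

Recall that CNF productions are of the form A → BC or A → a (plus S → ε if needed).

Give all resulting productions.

TY → y; S → y; X → x; S → S X0; X0 → X TY; X → X X1; X1 → TY X2; X2 → S S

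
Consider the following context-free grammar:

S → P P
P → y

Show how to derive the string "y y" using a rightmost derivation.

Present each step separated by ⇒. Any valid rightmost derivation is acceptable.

S ⇒ P P ⇒ P y ⇒ y y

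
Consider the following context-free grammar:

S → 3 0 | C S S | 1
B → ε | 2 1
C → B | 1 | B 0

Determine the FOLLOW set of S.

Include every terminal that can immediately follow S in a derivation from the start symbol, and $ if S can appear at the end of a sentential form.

We compute FOLLOW(S) using the standard algorithm.
FOLLOW(S) starts with {$}.
FIRST(B) = {2, ε}
FIRST(C) = {0, 1, 2, ε}
FIRST(S) = {0, 1, 2, 3}
FOLLOW(B) = {0, 1, 2, 3}
FOLLOW(C) = {0, 1, 2, 3}
FOLLOW(S) = {$, 0, 1, 2, 3}
Therefore, FOLLOW(S) = {$, 0, 1, 2, 3}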